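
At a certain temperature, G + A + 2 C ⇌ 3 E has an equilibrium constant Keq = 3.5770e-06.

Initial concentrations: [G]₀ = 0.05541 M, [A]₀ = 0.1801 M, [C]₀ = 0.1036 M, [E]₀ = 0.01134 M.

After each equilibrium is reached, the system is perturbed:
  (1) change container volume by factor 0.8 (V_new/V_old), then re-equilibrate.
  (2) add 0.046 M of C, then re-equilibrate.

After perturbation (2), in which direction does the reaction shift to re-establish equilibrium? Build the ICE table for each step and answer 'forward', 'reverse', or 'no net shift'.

Direction: forward

Q₀ = 0.01362 vs Keq = 3.5770e-06 ⇒ Q>K, reverse
Step 1:
                  G         A         C         E
  I         0.05541    0.1801    0.1036   0.01134
  C         0.00352   0.00352   0.00704  -0.01056
  E         0.05893    0.1836    0.1106 7.7959e-04
  solve Keq expr → x = -0.00352; check Q = 3.5770e-06
Then change container volume by factor 0.8 (V_new/V_old).
Step 2:
                  G         A         C         E
  I         0.07366    0.2295    0.1383 9.7449e-04
  C       -2.4946e-05 -2.4946e-05 -4.9892e-05 7.4839e-05
  E         0.07364    0.2295    0.1383  0.001049
  solve Keq expr → x = 2.4946e-05; check Q = 3.5770e-06
Then add 0.046 M of C.
Step 3:
                  G         A         C         E
  I         0.07364    0.2295    0.1843  0.001049
  C       -7.3409e-05 -7.3409e-05 -1.4682e-04 2.2023e-04
  E         0.07356    0.2294    0.1841   0.00127
  solve Keq expr → x = 7.3409e-05; check Q = 3.5770e-06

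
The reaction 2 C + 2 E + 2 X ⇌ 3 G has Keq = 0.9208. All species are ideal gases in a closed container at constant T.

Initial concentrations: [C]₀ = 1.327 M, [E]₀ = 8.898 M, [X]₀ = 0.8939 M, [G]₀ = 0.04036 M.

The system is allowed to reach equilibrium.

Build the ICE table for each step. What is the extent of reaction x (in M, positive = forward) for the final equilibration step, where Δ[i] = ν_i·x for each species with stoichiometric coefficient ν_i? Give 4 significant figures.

x = 0.34 M

Q₀ = 5.9013e-07 vs Keq = 0.9208 ⇒ Q<K, forward
Step 1:
                    C           E           X           G
  I             1.327       8.898      0.8939     0.04036
  C           -0.6799     -0.6799     -0.6799        1.02
  E            0.6471       8.218       0.214        1.06
  solve Keq expr → x = 0.34; check Q = 0.9208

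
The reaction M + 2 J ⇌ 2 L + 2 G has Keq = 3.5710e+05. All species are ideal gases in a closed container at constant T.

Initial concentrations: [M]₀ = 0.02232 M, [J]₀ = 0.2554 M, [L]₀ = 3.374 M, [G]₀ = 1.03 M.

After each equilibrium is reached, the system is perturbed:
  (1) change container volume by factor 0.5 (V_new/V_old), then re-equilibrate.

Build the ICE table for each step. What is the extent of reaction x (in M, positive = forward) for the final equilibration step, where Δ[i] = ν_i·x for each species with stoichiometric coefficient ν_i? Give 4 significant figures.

Q₀ = 8295 vs Keq = 3.5710e+05 ⇒ Q<K, forward
Step 1:
                   M          J          L          G
  init       0.02232     0.2554      3.374       1.03
  Δ         -0.02149   -0.04297    0.04297    0.04297
  eq      8.3415e-04     0.2124      3.417      1.073
  solve Keq expr → x = 0.02149; check Q = 3.5710e+05
Then change container volume by factor 0.5 (V_new/V_old).
Step 2:
                   M          J          L          G
  init      0.001668     0.4249      6.834      2.146
  Δ         0.001606   0.003211  -0.003211  -0.003211
  eq        0.003274     0.4281      6.831      2.143
  solve Keq expr → x = -0.001606; check Q = 3.5710e+05

x = -0.001606 M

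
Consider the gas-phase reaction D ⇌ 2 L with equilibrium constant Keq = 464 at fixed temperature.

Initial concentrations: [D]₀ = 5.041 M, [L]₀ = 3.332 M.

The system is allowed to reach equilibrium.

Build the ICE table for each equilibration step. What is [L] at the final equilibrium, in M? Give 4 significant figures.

[L]_eq = 12.72 M

Q₀ = 2.202 vs Keq = 464 ⇒ Q<K, forward
Step 1:
                  D         L
  Initial     5.041     3.332
  Change     -4.692     9.385
  Equil      0.3485     12.72
  solve Keq expr → x = 4.692; check Q = 464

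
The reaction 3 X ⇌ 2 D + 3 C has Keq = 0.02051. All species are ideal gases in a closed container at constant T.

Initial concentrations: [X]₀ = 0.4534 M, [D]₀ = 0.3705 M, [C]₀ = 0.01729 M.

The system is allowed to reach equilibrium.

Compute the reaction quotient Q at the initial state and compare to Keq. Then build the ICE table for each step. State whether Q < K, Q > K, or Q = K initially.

Q₀ = 7.6123e-06; Q < K (proceeds forward)

Q₀ = 7.6123e-06 vs Keq = 0.02051 ⇒ Q<K, forward
Step 1:
                   X          D          C
  I           0.4534     0.3705    0.01729
  C          -0.1312    0.08745     0.1312
  E           0.3222     0.4579     0.1485
  solve Keq expr → x = 0.04372; check Q = 0.02051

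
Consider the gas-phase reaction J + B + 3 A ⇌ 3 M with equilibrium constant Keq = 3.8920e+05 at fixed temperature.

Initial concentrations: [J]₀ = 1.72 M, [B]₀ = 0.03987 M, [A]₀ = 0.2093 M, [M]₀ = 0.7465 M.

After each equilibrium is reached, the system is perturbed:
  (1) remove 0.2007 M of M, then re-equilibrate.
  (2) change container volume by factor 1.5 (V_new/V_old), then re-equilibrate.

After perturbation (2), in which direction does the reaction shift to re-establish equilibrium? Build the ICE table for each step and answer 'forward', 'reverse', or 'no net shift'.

Direction: reverse

Q₀ = 661.6 vs Keq = 3.8920e+05 ⇒ Q<K, forward
Step 1:
                   J          B          A          M
  Initial       1.72    0.03987     0.2093     0.7465
  Change    -0.03866   -0.03866     -0.116      0.116
  Equil        1.681   0.001207    0.09331     0.8625
  solve Keq expr → x = 0.03866; check Q = 3.8920e+05
Then remove 0.2007 M of M.
Step 2:
                   J          B          A          M
  Initial      1.681   0.001207    0.09331     0.6618
  Change  -6.2242e-04 -6.2242e-04  -0.001867   0.001867
  Equil        1.681 5.8440e-04    0.09144     0.6637
  solve Keq expr → x = 6.2242e-04; check Q = 3.8920e+05
Then change container volume by factor 1.5 (V_new/V_old).
Step 3:
                   J          B          A          M
  Initial       1.12 3.8960e-04    0.06096     0.4424
  Change  4.2659e-04 4.2659e-04    0.00128   -0.00128
  Equil        1.121 8.1619e-04    0.06224     0.4412
  solve Keq expr → x = -4.2659e-04; check Q = 3.8920e+05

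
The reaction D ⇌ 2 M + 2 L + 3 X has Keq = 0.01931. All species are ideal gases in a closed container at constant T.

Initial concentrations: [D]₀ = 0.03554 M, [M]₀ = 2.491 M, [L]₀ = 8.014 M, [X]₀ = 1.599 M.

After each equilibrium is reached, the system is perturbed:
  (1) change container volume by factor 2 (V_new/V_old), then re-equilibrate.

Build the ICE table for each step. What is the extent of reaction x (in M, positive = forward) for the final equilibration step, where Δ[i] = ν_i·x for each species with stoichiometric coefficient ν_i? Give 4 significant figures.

Q₀ = 4.5843e+04 vs Keq = 0.01931 ⇒ Q>K, reverse
Step 1:
                    D           M           L           X
  I           0.03554       2.491       8.014       1.599
  C            0.5174      -1.035      -1.035      -1.552
  E            0.5529       1.456       6.979     0.04693
  solve Keq expr → x = -0.5174; check Q = 0.01931
Then change container volume by factor 2 (V_new/V_old).
Step 2:
                    D           M           L           X
  I            0.2764      0.7281        3.49     0.02346
  C          -0.02127     0.04255     0.04255     0.06382
  E            0.2552      0.7707       3.532     0.08728
  solve Keq expr → x = 0.02127; check Q = 0.01931

x = 0.02127 M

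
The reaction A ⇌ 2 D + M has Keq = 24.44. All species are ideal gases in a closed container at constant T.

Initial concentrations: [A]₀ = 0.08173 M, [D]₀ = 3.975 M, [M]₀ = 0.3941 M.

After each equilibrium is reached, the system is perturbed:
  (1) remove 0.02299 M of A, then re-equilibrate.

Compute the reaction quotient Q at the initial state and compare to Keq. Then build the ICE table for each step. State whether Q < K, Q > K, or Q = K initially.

Q₀ = 76.19; Q > K (proceeds reverse)

Q₀ = 76.19 vs Keq = 24.44 ⇒ Q>K, reverse
Step 1:
                   A          D          M
  init       0.08173      3.975     0.3941
  Δ          0.09421    -0.1884   -0.09421
  eq          0.1759      3.787     0.2999
  solve Keq expr → x = -0.09421; check Q = 24.44
Then remove 0.02299 M of A.
Step 2:
                   A          D          M
  init        0.1529      3.787     0.2999
  Δ          0.01303   -0.02607   -0.01303
  eq           0.166      3.761     0.2869
  solve Keq expr → x = -0.01303; check Q = 24.44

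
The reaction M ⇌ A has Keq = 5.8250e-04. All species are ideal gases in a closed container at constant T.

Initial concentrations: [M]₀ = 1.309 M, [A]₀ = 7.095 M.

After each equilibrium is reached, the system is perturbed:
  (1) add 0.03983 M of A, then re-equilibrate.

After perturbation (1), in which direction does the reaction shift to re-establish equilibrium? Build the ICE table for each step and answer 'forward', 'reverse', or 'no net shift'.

Direction: reverse

Q₀ = 5.42 vs Keq = 5.8250e-04 ⇒ Q>K, reverse
Step 1:
                    M           A
  init          1.309       7.095
  Δ              7.09       -7.09
  eq            8.399    0.004892
  solve Keq expr → x = -7.09; check Q = 5.8250e-04
Then add 0.03983 M of A.
Step 2:
                    M           A
  init          8.399     0.04472
  Δ           0.03981    -0.03981
  eq            8.439    0.004916
  solve Keq expr → x = -0.03981; check Q = 5.8250e-04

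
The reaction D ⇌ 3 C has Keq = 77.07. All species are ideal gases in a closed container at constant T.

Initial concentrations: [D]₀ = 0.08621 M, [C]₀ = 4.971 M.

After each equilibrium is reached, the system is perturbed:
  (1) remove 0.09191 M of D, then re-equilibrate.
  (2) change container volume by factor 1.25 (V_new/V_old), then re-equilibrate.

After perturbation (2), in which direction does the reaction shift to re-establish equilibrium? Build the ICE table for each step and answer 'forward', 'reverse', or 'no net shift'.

Q₀ = 1425 vs Keq = 77.07 ⇒ Q>K, reverse
Step 1:
                   D          C
  Initial    0.08621      4.971
  Change       0.482     -1.446
  Equil       0.5683      3.525
  solve Keq expr → x = -0.482; check Q = 77.07
Then remove 0.09191 M of D.
Step 2:
                   D          C
  Initial     0.4763      3.525
  Change     0.03823    -0.1147
  Equil       0.5146       3.41
  solve Keq expr → x = -0.03823; check Q = 77.07
Then change container volume by factor 1.25 (V_new/V_old).
Step 3:
                   D          C
  Initial     0.4117      2.728
  Change    -0.07623     0.2287
  Equil       0.3354      2.957
  solve Keq expr → x = 0.07623; check Q = 77.07

Direction: forward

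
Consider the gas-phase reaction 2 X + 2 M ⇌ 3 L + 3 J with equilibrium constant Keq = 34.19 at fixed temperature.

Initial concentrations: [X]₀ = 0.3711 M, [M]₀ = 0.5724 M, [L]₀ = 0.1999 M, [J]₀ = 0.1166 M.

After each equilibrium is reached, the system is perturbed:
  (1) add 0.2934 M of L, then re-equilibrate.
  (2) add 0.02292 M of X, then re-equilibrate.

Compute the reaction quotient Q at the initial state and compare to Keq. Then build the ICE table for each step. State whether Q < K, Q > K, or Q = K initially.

Q₀ = 2.8064e-04; Q < K (proceeds forward)

Q₀ = 2.8064e-04 vs Keq = 34.19 ⇒ Q<K, forward
Step 1:
                    X           M           L           J
  init         0.3711      0.5724      0.1999      0.1166
  Δ           -0.2704     -0.2704      0.4056      0.4056
  eq           0.1007       0.302      0.6055      0.5222
  solve Keq expr → x = 0.1352; check Q = 34.19
Then add 0.2934 M of L.
Step 2:
                    X           M           L           J
  init         0.1007       0.302      0.8989      0.5222
  Δ           0.03139     0.03139    -0.04708    -0.04708
  eq           0.1321      0.3334      0.8518      0.4751
  solve Keq expr → x = -0.01569; check Q = 34.19
Then add 0.02292 M of X.
Step 3:
                    X           M           L           J
  init          0.155      0.3334      0.8518      0.4751
  Δ         -0.009421   -0.009421     0.01413     0.01413
  eq           0.1456       0.324       0.866      0.4893
  solve Keq expr → x = 0.00471; check Q = 34.19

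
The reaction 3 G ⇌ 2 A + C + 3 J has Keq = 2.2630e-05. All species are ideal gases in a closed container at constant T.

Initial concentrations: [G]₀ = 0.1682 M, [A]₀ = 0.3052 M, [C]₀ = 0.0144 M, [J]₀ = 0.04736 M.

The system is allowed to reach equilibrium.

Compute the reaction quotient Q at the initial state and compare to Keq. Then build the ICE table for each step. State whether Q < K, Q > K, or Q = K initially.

Q₀ = 2.9943e-05 vs Keq = 2.2630e-05 ⇒ Q>K, reverse
Step 1:
                   G          A          C          J
  Initial     0.1682     0.3052     0.0144    0.04736
  Change    0.002522  -0.001681 -8.4063e-04  -0.002522
  Equil       0.1707     0.3035    0.01356    0.04484
  solve Keq expr → x = -8.4063e-04; check Q = 2.2630e-05

Q₀ = 2.9943e-05; Q > K (proceeds reverse)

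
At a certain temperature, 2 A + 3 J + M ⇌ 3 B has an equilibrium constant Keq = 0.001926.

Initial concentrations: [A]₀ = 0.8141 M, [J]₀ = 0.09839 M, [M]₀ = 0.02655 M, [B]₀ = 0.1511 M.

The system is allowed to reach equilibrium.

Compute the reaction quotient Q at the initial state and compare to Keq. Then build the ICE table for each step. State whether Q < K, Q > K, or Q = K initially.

Q₀ = 205.8 vs Keq = 0.001926 ⇒ Q>K, reverse
Step 1:
                    A           J           M           B
  Initial      0.8141     0.09839     0.02655      0.1511
  Change        0.093      0.1395      0.0465     -0.1395
  Equil        0.9071      0.2379     0.07305     0.01159
  solve Keq expr → x = -0.0465; check Q = 0.001926

Q₀ = 205.8; Q > K (proceeds reverse)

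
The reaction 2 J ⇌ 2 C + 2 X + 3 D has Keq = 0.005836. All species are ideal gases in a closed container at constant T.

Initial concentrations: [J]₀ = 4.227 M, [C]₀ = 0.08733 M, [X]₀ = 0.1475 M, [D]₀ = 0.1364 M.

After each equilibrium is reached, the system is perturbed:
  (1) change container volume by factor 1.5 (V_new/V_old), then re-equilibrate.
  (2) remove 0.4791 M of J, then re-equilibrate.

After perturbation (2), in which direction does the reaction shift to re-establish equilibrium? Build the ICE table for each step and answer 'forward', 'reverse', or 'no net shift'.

Q₀ = 2.3566e-08 vs Keq = 0.005836 ⇒ Q<K, forward
Step 1:
                    J           C           X           D
  Initial       4.227     0.08733      0.1475      0.1364
  Change      -0.4823      0.4823      0.4823      0.7235
  Equil         3.745      0.5696      0.6298      0.8599
  solve Keq expr → x = 0.2412; check Q = 0.005836
Then change container volume by factor 1.5 (V_new/V_old).
Step 2:
                    J           C           X           D
  Initial       2.496      0.3798      0.4199      0.5733
  Change       -0.124       0.124       0.124       0.186
  Equil         2.372      0.5037      0.5439      0.7592
  solve Keq expr → x = 0.06199; check Q = 0.005836
Then remove 0.4791 M of J.
Step 3:
                    J           C           X           D
  Initial       1.893      0.5037      0.5439      0.7592
  Change      0.03001    -0.03001    -0.03001    -0.04501
  Equil         1.923      0.4737      0.5139      0.7142
  solve Keq expr → x = -0.015; check Q = 0.005836

Direction: reverse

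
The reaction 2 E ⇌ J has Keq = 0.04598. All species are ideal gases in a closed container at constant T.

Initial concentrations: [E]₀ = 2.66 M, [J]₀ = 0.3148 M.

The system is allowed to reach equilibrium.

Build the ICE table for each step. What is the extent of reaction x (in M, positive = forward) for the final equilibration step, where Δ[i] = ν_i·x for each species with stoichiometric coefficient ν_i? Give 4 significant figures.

Q₀ = 0.04449 vs Keq = 0.04598 ⇒ Q<K, forward
Step 1:
                    E           J
  I              2.66      0.3148
  C          -0.01416    0.007081
  E             2.646      0.3219
  solve Keq expr → x = 0.007081; check Q = 0.04598

x = 0.007081 M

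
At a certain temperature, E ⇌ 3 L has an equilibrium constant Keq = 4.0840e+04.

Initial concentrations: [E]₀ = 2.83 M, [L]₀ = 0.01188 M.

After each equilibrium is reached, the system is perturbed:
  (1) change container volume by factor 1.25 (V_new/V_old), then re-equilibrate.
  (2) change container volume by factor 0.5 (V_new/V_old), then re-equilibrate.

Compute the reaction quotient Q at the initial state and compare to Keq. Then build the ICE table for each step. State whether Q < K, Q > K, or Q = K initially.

Q₀ = 5.9247e-07 vs Keq = 4.0840e+04 ⇒ Q<K, forward
Step 1:
                   E          L
  I             2.83    0.01188
  C           -2.815      8.446
  E          0.01481      8.457
  solve Keq expr → x = 2.815; check Q = 4.0840e+04
Then change container volume by factor 1.25 (V_new/V_old).
Step 2:
                   E          L
  I          0.01185      6.766
  C        -0.004223    0.01267
  E         0.007627      6.779
  solve Keq expr → x = 0.004223; check Q = 4.0840e+04
Then change container volume by factor 0.5 (V_new/V_old).
Step 3:
                   E          L
  I          0.01525      13.56
  C            0.044     -0.132
  E          0.05925      13.43
  solve Keq expr → x = -0.044; check Q = 4.0840e+04

Q₀ = 5.9247e-07; Q < K (proceeds forward)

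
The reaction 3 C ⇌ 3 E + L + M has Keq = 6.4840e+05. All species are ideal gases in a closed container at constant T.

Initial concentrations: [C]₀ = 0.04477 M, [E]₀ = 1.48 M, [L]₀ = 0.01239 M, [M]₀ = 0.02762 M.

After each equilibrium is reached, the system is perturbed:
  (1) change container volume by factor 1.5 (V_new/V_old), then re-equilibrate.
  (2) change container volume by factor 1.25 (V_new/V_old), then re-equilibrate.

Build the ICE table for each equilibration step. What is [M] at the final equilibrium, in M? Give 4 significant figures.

[M]_eq = 0.02248 M

Q₀ = 12.36 vs Keq = 6.4840e+05 ⇒ Q<K, forward
Step 1:
                  C         E         L         M
  Initial   0.04477      1.48   0.01239   0.02762
  Change   -0.04294   0.04294   0.01431   0.01431
  Equil    0.001827     1.523    0.0267   0.04193
  solve Keq expr → x = 0.01431; check Q = 6.4840e+05
Then change container volume by factor 1.5 (V_new/V_old).
Step 2:
                  C         E         L         M
  Initial  0.001218     1.015    0.0178   0.02796
  Change  -2.8555e-04 2.8555e-04 9.5184e-05 9.5184e-05
  Equil   9.3258e-04     1.016    0.0179   0.02805
  solve Keq expr → x = 9.5184e-05; check Q = 6.4840e+05
Then change container volume by factor 1.25 (V_new/V_old).
Step 3:
                  C         E         L         M
  Initial 7.4606e-04    0.8125   0.01432   0.02244
  Change  -1.0221e-04 1.0221e-04 3.4070e-05 3.4070e-05
  Equil   6.4386e-04    0.8126   0.01435   0.02248
  solve Keq expr → x = 3.4070e-05; check Q = 6.4840e+05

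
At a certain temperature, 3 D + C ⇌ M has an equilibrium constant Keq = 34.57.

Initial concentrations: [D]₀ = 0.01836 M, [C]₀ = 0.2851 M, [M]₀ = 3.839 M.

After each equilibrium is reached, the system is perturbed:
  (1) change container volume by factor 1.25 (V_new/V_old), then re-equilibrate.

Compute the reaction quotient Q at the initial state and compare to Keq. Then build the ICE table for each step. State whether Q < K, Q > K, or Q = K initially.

Q₀ = 2.1757e+06; Q > K (proceeds reverse)

Q₀ = 2.1757e+06 vs Keq = 34.57 ⇒ Q>K, reverse
Step 1:
                  D         C         M
  init      0.01836    0.2851     3.839
  Δ          0.5849     0.195    -0.195
  eq         0.6033    0.4801     3.644
  solve Keq expr → x = -0.195; check Q = 34.57
Then change container volume by factor 1.25 (V_new/V_old).
Step 2:
                  D         C         M
  init       0.4826    0.3841     2.915
  Δ          0.1016   0.03387  -0.03387
  eq         0.5842    0.4179     2.881
  solve Keq expr → x = -0.03387; check Q = 34.57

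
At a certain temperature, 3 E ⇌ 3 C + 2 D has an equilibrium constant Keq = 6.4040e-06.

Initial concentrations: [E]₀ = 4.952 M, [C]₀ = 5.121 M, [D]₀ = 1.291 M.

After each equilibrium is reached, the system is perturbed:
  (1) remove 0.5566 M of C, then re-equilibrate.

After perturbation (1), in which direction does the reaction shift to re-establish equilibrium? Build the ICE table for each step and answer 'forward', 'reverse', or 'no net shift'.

Direction: forward

Q₀ = 1.843 vs Keq = 6.4040e-06 ⇒ Q>K, reverse
Step 1:
                  E         C         D
  Initial     4.952     5.121     1.291
  Change      1.925    -1.925    -1.283
  Equil       6.877     3.196  0.007985
  solve Keq expr → x = -0.6415; check Q = 6.4040e-06
Then remove 0.5566 M of C.
Step 2:
                  E         C         D
  Initial     6.877      2.64  0.007985
  Change  -0.003932  0.003932  0.002621
  Equil       6.873     2.644   0.01061
  solve Keq expr → x = 0.001311; check Q = 6.4040e-06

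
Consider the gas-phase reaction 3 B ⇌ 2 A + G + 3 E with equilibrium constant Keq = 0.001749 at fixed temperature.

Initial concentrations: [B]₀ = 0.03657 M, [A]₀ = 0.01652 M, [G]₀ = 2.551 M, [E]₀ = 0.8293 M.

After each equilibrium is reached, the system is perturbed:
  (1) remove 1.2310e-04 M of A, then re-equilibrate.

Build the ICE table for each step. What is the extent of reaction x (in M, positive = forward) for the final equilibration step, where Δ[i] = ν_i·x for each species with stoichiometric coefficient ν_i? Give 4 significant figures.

Q₀ = 8.119 vs Keq = 0.001749 ⇒ Q>K, reverse
Step 1:
                   B          A          G          E
  init       0.03657    0.01652      2.551     0.8293
  Δ          0.02397   -0.01598   -0.00799   -0.02397
  eq         0.06054 5.4052e-04      2.543     0.8053
  solve Keq expr → x = -0.00799; check Q = 0.001749
Then remove 1.2310e-04 M of A.
Step 2:
                   B          A          G          E
  init       0.06054 4.1742e-04      2.543     0.8053
  Δ       -1.8074e-04 1.2049e-04 6.0247e-05 1.8074e-04
  eq         0.06036 5.3792e-04      2.543     0.8055
  solve Keq expr → x = 6.0247e-05; check Q = 0.001749

x = 6.0247e-05 M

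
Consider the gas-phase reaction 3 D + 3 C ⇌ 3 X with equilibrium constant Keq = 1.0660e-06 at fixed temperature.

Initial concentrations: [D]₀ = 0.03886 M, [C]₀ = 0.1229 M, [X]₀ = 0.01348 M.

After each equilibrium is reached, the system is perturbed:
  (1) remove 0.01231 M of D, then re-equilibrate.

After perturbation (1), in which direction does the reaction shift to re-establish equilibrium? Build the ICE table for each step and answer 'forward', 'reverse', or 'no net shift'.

Q₀ = 22.49 vs Keq = 1.0660e-06 ⇒ Q>K, reverse
Step 1:
                  D         C         X
  Initial   0.03886    0.1229   0.01348
  Change    0.01341   0.01341  -0.01341
  Equil     0.05227    0.1363 7.2778e-05
  solve Keq expr → x = -0.004469; check Q = 1.0660e-06
Then remove 0.01231 M of D.
Step 2:
                  D         C         X
  Initial   0.03996    0.1363 7.2778e-05
  Change  1.7110e-05 1.7110e-05 -1.7110e-05
  Equil     0.03997    0.1363 5.5668e-05
  solve Keq expr → x = -5.7033e-06; check Q = 1.0660e-06

Direction: reverse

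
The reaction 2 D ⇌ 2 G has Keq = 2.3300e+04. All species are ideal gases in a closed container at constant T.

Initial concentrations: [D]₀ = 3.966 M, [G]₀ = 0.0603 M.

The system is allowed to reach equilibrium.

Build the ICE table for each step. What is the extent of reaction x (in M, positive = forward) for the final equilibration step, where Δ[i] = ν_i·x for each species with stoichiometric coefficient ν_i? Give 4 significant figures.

x = 1.97 M

Q₀ = 2.3117e-04 vs Keq = 2.3300e+04 ⇒ Q<K, forward
Step 1:
                  D         G
  init        3.966    0.0603
  Δ           -3.94      3.94
  eq        0.02621         4
  solve Keq expr → x = 1.97; check Q = 2.3300e+04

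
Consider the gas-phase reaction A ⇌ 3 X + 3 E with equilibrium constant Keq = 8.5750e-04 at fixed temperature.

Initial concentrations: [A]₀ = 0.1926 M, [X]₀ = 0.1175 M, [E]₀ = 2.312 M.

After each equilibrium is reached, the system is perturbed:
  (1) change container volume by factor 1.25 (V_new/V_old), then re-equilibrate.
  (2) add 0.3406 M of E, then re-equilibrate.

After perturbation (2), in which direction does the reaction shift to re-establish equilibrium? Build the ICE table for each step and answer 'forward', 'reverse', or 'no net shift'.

Direction: reverse

Q₀ = 0.1041 vs Keq = 8.5750e-04 ⇒ Q>K, reverse
Step 1:
                    A           X           E
  I            0.1926      0.1175       2.312
  C           0.03052    -0.09155    -0.09155
  E            0.2231     0.02595        2.22
  solve Keq expr → x = -0.03052; check Q = 8.5750e-04
Then change container volume by factor 1.25 (V_new/V_old).
Step 2:
                    A           X           E
  I            0.1785     0.02076       1.776
  C          -0.00301    0.009031    0.009031
  E            0.1755     0.02979       1.785
  solve Keq expr → x = 0.00301; check Q = 8.5750e-04
Then add 0.3406 M of E.
Step 3:
                    A           X           E
  I            0.1755     0.02979       2.126
  C          0.001548   -0.004644   -0.004644
  E             0.177     0.02515       2.121
  solve Keq expr → x = -0.001548; check Q = 8.5750e-04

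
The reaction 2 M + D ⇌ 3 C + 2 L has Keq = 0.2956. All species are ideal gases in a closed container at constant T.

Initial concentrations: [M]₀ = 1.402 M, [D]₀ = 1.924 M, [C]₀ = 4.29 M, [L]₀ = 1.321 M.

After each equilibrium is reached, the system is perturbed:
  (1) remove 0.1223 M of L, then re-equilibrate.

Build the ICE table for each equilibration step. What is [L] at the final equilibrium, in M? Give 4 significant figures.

[L]_eq = 0.3554 M

Q₀ = 36.43 vs Keq = 0.2956 ⇒ Q>K, reverse
Step 1:
                   M          D          C          L
  I            1.402      1.924       4.29      1.321
  C           0.9255     0.4627     -1.388    -0.9255
  E            2.327      2.387      2.902     0.3955
  solve Keq expr → x = -0.4627; check Q = 0.2956
Then remove 0.1223 M of L.
Step 2:
                   M          D          C          L
  I            2.327      2.387      2.902     0.2732
  C         -0.08216   -0.04108     0.1232    0.08216
  E            2.245      2.346      3.025     0.3554
  solve Keq expr → x = 0.04108; check Q = 0.2956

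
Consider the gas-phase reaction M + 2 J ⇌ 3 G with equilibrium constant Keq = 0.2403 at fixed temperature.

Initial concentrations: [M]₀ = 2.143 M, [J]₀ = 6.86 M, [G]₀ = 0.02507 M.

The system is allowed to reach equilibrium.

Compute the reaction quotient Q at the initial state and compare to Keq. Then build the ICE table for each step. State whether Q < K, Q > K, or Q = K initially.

Q₀ = 1.5624e-07; Q < K (proceeds forward)

Q₀ = 1.5624e-07 vs Keq = 0.2403 ⇒ Q<K, forward
Step 1:
                    M           J           G
  I             2.143        6.86     0.02507
  C           -0.7132      -1.426        2.14
  E              1.43       5.434       2.165
  solve Keq expr → x = 0.7132; check Q = 0.2403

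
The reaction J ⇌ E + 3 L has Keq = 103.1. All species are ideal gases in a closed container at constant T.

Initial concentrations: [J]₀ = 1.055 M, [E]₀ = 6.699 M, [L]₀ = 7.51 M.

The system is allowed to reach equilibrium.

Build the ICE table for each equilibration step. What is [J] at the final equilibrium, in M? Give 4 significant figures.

Q₀ = 2690 vs Keq = 103.1 ⇒ Q>K, reverse
Step 1:
                  J         E         L
  init        1.055     6.699      7.51
  Δ           1.314    -1.314    -3.943
  eq          2.369     5.385     3.567
  solve Keq expr → x = -1.314; check Q = 103.1

[J]_eq = 2.369 M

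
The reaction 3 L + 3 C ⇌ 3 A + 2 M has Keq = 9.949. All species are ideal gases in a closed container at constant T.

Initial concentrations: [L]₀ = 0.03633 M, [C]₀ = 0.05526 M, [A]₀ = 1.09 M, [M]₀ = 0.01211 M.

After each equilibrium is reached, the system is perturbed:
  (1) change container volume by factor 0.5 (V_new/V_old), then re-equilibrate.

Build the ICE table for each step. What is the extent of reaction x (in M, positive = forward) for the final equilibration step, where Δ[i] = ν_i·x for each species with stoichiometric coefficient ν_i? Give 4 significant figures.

Q₀ = 2.3471e+04 vs Keq = 9.949 ⇒ Q>K, reverse
Step 1:
                   L          C          A          M
  init       0.03633    0.05526       1.09    0.01211
  Δ          0.01714    0.01714   -0.01714   -0.01143
  eq         0.05347     0.0724      1.073 6.8366e-04
  solve Keq expr → x = -0.005713; check Q = 9.949
Then change container volume by factor 0.5 (V_new/V_old).
Step 2:
                   L          C          A          M
  init        0.1069     0.1448      2.146   0.001367
  Δ       -7.9228e-04 -7.9228e-04 7.9228e-04 5.2819e-04
  eq          0.1061      0.144      2.147   0.001895
  solve Keq expr → x = 2.6409e-04; check Q = 9.949

x = 2.6409e-04 M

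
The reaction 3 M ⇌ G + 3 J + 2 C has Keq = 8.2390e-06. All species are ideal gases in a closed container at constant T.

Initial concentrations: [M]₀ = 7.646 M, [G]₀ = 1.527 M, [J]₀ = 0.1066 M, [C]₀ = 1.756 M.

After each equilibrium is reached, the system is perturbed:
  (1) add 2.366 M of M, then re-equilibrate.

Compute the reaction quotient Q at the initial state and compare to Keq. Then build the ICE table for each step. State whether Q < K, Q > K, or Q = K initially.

Q₀ = 1.2760e-05 vs Keq = 8.2390e-06 ⇒ Q>K, reverse
Step 1:
                   M          G          J          C
  init         7.646      1.527     0.1066      1.756
  Δ          0.01388  -0.004626   -0.01388  -0.009252
  eq            7.66      1.522    0.09272      1.747
  solve Keq expr → x = -0.004626; check Q = 8.2390e-06
Then add 2.366 M of M.
Step 2:
                   M          G          J          C
  init         10.03      1.522    0.09272      1.747
  Δ         -0.02724    0.00908    0.02724    0.01816
  eq           9.999      1.531       0.12      1.765
  solve Keq expr → x = 0.00908; check Q = 8.2390e-06

Q₀ = 1.2760e-05; Q > K (proceeds reverse)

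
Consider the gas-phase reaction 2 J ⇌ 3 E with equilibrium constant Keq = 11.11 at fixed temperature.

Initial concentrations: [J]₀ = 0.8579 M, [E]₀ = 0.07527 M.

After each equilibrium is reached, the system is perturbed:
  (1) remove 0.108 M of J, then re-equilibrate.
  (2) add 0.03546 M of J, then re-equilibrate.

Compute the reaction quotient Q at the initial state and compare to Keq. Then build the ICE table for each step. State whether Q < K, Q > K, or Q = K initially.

Q₀ = 5.7942e-04 vs Keq = 11.11 ⇒ Q<K, forward
Step 1:
                  J         E
  Initial    0.8579   0.07527
  Change    -0.5813     0.872
  Equil      0.2766    0.9472
  solve Keq expr → x = 0.2907; check Q = 11.11
Then remove 0.108 M of J.
Step 2:
                  J         E
  Initial    0.1686    0.9472
  Change    0.06587  -0.09881
  Equil      0.2345    0.8484
  solve Keq expr → x = -0.03294; check Q = 11.11
Then add 0.03546 M of J.
Step 3:
                  J         E
  Initial    0.2699    0.8484
  Change   -0.02179   0.03268
  Equil      0.2481    0.8811
  solve Keq expr → x = 0.01089; check Q = 11.11

Q₀ = 5.7942e-04; Q < K (proceeds forward)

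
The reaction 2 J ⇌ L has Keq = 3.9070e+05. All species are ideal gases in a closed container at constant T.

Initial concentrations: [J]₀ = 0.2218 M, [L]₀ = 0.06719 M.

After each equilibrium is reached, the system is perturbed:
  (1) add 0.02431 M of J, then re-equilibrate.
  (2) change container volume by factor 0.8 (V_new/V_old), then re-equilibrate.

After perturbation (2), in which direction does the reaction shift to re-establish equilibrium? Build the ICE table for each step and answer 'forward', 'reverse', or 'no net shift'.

Q₀ = 1.366 vs Keq = 3.9070e+05 ⇒ Q<K, forward
Step 1:
                    J           L
  init         0.2218     0.06719
  Δ           -0.2211      0.1106
  eq       6.7451e-04      0.1778
  solve Keq expr → x = 0.1106; check Q = 3.9070e+05
Then add 0.02431 M of J.
Step 2:
                    J           L
  init        0.02498      0.1778
  Δ          -0.02429     0.01214
  eq       6.9717e-04      0.1899
  solve Keq expr → x = 0.01214; check Q = 3.9070e+05
Then change container volume by factor 0.8 (V_new/V_old).
Step 3:
                    J           L
  init     8.7146e-04      0.2374
  Δ       -9.1927e-05  4.5963e-05
  eq       7.7953e-04      0.2374
  solve Keq expr → x = 4.5963e-05; check Q = 3.9070e+05

Direction: forward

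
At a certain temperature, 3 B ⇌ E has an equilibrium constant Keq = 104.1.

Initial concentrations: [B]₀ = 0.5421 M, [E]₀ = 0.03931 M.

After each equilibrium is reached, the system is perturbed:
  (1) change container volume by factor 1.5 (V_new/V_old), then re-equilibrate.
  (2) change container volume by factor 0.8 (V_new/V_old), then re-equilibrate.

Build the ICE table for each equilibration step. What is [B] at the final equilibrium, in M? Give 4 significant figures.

Q₀ = 0.2468 vs Keq = 104.1 ⇒ Q<K, forward
Step 1:
                    B           E
  I            0.5421     0.03931
  C           -0.4221      0.1407
  E              0.12        0.18
  solve Keq expr → x = 0.1407; check Q = 104.1
Then change container volume by factor 1.5 (V_new/V_old).
Step 2:
                    B           E
  I           0.08002        0.12
  C           0.02259   -0.007531
  E            0.1026      0.1125
  solve Keq expr → x = -0.007531; check Q = 104.1
Then change container volume by factor 0.8 (V_new/V_old).
Step 3:
                    B           E
  I            0.1283      0.1406
  C          -0.01632    0.005441
  E            0.1119       0.146
  solve Keq expr → x = 0.005441; check Q = 104.1

[B]_eq = 0.1119 M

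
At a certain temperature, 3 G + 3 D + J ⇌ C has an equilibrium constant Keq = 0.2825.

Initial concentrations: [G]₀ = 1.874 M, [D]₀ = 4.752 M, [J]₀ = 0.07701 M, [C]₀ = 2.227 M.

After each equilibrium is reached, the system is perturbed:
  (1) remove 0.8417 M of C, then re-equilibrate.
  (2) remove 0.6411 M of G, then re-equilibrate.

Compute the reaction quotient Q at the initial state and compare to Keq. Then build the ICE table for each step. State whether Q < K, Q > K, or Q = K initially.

Q₀ = 0.04095; Q < K (proceeds forward)

Q₀ = 0.04095 vs Keq = 0.2825 ⇒ Q<K, forward
Step 1:
                    G           D           J           C
  init          1.874       4.752     0.07701       2.227
  Δ           -0.1789     -0.1789    -0.05963     0.05963
  eq            1.695       4.573     0.01738       2.287
  solve Keq expr → x = 0.05963; check Q = 0.2825
Then remove 0.8417 M of C.
Step 2:
                    G           D           J           C
  init          1.695       4.573     0.01738       1.445
  Δ          -0.01761    -0.01761   -0.005868    0.005868
  eq            1.677       4.555     0.01151       1.451
  solve Keq expr → x = 0.005868; check Q = 0.2825
Then remove 0.6411 M of G.
Step 3:
                    G           D           J           C
  init          1.036       4.555     0.01151       1.451
  Δ           0.07612     0.07612     0.02537    -0.02537
  eq            1.113       4.632     0.03688       1.425
  solve Keq expr → x = -0.02537; check Q = 0.2825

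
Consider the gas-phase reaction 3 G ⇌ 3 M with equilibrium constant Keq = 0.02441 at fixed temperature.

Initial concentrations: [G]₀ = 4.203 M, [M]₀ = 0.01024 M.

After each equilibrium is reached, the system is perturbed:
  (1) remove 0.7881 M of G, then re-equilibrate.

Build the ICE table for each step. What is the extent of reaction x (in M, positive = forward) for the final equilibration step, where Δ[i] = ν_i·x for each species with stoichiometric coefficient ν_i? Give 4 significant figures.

Q₀ = 1.4462e-08 vs Keq = 0.02441 ⇒ Q<K, forward
Step 1:
                    G           M
  Initial       4.203     0.01024
  Change      -0.9371      0.9371
  Equil         3.266      0.9474
  solve Keq expr → x = 0.3124; check Q = 0.02441
Then remove 0.7881 M of G.
Step 2:
                    G           M
  Initial       2.478      0.9474
  Change       0.1772     -0.1772
  Equil         2.655      0.7702
  solve Keq expr → x = -0.05907; check Q = 0.02441

x = -0.05907 M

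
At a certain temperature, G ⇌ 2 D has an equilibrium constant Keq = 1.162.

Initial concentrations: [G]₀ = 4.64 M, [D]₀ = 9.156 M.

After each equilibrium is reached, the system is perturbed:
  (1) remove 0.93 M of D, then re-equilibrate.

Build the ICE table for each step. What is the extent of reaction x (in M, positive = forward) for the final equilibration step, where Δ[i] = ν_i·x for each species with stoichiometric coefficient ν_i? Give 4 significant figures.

x = 0.4234 M

Q₀ = 18.07 vs Keq = 1.162 ⇒ Q>K, reverse
Step 1:
                  G         D
  I            4.64     9.156
  C            3.08    -6.161
  E            7.72     2.995
  solve Keq expr → x = -3.08; check Q = 1.162
Then remove 0.93 M of D.
Step 2:
                  G         D
  I            7.72     2.065
  C         -0.4234    0.8467
  E           7.297     2.912
  solve Keq expr → x = 0.4234; check Q = 1.162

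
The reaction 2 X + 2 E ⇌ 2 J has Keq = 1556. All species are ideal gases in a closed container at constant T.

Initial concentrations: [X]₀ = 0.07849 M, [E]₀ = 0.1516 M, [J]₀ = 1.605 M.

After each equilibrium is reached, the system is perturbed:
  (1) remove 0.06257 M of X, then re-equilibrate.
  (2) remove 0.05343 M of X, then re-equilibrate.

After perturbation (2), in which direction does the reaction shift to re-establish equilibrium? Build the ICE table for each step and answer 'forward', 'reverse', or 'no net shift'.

Direction: reverse

Q₀ = 1.8194e+04 vs Keq = 1556 ⇒ Q>K, reverse
Step 1:
                    X           E           J
  init        0.07849      0.1516       1.605
  Δ           0.08465     0.08465    -0.08465
  eq           0.1631      0.2363        1.52
  solve Keq expr → x = -0.04233; check Q = 1556
Then remove 0.06257 M of X.
Step 2:
                    X           E           J
  init         0.1006      0.2363        1.52
  Δ           0.03703     0.03703    -0.03703
  eq           0.1376      0.2733       1.483
  solve Keq expr → x = -0.01851; check Q = 1556
Then remove 0.05343 M of X.
Step 3:
                    X           E           J
  init        0.08417      0.2733       1.483
  Δ           0.03495     0.03495    -0.03495
  eq           0.1191      0.3082       1.448
  solve Keq expr → x = -0.01748; check Q = 1556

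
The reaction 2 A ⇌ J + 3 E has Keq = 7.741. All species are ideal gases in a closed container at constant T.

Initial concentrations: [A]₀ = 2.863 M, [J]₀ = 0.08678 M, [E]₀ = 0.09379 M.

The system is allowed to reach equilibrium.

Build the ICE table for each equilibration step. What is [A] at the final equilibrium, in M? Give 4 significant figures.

[A]_eq = 1.29 M

Q₀ = 8.7347e-06 vs Keq = 7.741 ⇒ Q<K, forward
Step 1:
                  A         J         E
  Initial     2.863   0.08678   0.09379
  Change     -1.573    0.7864     2.359
  Equil        1.29    0.8732     2.453
  solve Keq expr → x = 0.7864; check Q = 7.741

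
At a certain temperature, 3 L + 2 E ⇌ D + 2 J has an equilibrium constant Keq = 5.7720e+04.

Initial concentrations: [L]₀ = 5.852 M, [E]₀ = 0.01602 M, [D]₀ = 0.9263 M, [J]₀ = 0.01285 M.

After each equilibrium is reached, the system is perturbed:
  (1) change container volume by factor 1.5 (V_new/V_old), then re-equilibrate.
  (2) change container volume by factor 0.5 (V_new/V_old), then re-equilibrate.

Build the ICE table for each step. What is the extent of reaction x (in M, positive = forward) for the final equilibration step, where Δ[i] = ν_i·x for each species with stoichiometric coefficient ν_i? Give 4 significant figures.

Q₀ = 0.002974 vs Keq = 5.7720e+04 ⇒ Q<K, forward
Step 1:
                   L          E          D          J
  init         5.852    0.01602     0.9263    0.01285
  Δ         -0.02402   -0.01601   0.008006    0.01601
  eq           5.828 8.2533e-06     0.9343    0.02886
  solve Keq expr → x = 0.008006; check Q = 5.7720e+04
Then change container volume by factor 1.5 (V_new/V_old).
Step 2:
                   L          E          D          J
  init         3.885 5.5022e-06     0.6229    0.01924
  Δ       4.1248e-06 2.7499e-06 -1.3749e-06 -2.7499e-06
  eq           3.885 8.2521e-06     0.6229    0.01924
  solve Keq expr → x = -1.3749e-06; check Q = 5.7720e+04
Then change container volume by factor 0.5 (V_new/V_old).
Step 3:
                   L          E          D          J
  init         7.771 1.6504e-05      1.246    0.03848
  Δ       -1.2375e-05 -8.2503e-06 4.1251e-06 8.2503e-06
  eq           7.771 8.2539e-06      1.246    0.03849
  solve Keq expr → x = 4.1251e-06; check Q = 5.7720e+04

x = 4.1251e-06 M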